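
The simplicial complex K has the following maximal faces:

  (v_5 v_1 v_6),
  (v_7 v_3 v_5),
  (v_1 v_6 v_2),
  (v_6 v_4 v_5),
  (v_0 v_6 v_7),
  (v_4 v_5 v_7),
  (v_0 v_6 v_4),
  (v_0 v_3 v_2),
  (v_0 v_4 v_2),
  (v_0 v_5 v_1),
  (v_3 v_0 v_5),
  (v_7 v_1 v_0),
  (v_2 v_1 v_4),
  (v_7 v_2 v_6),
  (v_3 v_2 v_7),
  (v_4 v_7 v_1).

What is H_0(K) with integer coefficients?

Fix the vertex order v_0 < v_1 < v_2 < v_3 < v_4 < v_5 < v_6 < v_7 and write every simplex with vertices in increasing order. Then dim K = 2 and the simplices of K are:

  0-simplices (8): [v_0], [v_1], [v_2], [v_3], [v_4], [v_5], [v_6], [v_7]
  1-simplices (24): (24 of them)
  2-simplices (16): (16 of them)

giving chain groups C_0 ≅ Z^8, C_1 ≅ Z^24, C_2 ≅ Z^16.

The boundary map ∂_1: C_1 → C_0 sends each edge [p,q] (with p < q) to q − p. For instance
  ∂[v_3,v_5] = [v_5] − [v_3].
As a 8×24 matrix over Z this has rank 7, with invariant factors (1,1,1,1,1,1,1).

∂_2: C_2 → C_1 sends each 2-simplex [p,q,r] to [q,r] − [p,r] + [p,q]. For instance
  ∂[v_4,v_5,v_6] = [v_5,v_6] − [v_4,v_6] + [v_4,v_5],
  ∂[v_0,v_6,v_7] = [v_6,v_7] − [v_0,v_7] + [v_0,v_6].
The 24×16 boundary matrix has rank 15 and Smith normal form diag(1,1,1,1,1,1,1,1,1,1,1,1,1,1,1).

From H_k ≅ ker(∂_k) / im(∂_{k+1}) we obtain:

  H_0: rank C_0 − rank ∂_1 = 8 − 7 = 1, and the invariant factors of ∂_1 are all 1, so H_0 = Z.

H_0 ≅ Z.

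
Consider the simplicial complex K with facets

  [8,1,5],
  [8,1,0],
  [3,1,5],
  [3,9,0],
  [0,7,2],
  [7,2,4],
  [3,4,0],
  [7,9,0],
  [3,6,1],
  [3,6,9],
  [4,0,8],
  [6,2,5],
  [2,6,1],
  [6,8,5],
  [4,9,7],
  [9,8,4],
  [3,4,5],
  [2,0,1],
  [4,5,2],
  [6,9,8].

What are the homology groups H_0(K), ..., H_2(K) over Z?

Take the total order 0 < 1 < 2 < 3 < 4 < 5 < 6 < 7 < 8 < 9 on the vertex set. Then K (dimension 2) consists of the simplices:

  0-simplices (10): [0], [1], [2], [3], [4], [5], [6], [7], [8], [9]
  1-simplices (30): (30 of them)
  2-simplices (20): (20 of them)

Hence C_0 ≅ Z^10, C_1 ≅ Z^30, C_2 ≅ Z^20.

Boundary ∂_1: C_1 → C_0 sends each edge [p,q] (with p < q) to q − p. For instance
  ∂[4,5] = [5] − [4].
The resulting 10×30 matrix has rank 9, and its Smith normal form has invariant factors (1,1,1,1,1,1,1,1,1).

∂_2: C_2 → C_1 sends each 2-simplex [p,q,r] to [q,r] − [p,r] + [p,q]. For instance
  ∂[0,1,8] = [1,8] − [0,8] + [0,1],
  ∂[1,5,8] = [5,8] − [1,8] + [1,5].
This gives a 30×20 integer matrix of rank 20; reducing to Smith normal form yields diagonal entries (1,1,1,1,1,1,1,1,1,1,1,1,1,1,1,1,1,1,1,2).

Reading off H_k = ker ∂_k / im ∂_{k+1}:

  H_0: rank C_0 − rank ∂_1 = 10 − 9 = 1, and the invariant factors of ∂_1 are all 1, so H_0 = Z.
  H_1: rank ker ∂_1 − rank ∂_2 = (30 − 9) − 20 = 1, and ∂_2 has invariant factor 2 > 1, so H_1 = Z ⊕ Z/2Z.
  H_2: rank ker ∂_2 − rank ∂_3 = (20 − 20) − 0 = 0, and there is no ∂_3, so H_2 = 0.

H_0 ≅ Z,  H_1 ≅ Z ⊕ Z/2Z,  H_2 = 0.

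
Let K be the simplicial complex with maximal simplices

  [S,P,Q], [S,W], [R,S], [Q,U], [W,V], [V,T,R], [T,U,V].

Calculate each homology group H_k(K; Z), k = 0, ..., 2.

H_0 ≅ Z,  H_1 ≅ Z^2,  H_2 = 0.

Take the total order P < Q < R < S < T < U < V < W on the vertex set. Then K (dimension 2) consists of the simplices:

  0-simplices (8): P, Q, R, S, T, U, V, W
  1-simplices (12): PQ, PS, QS, QU, RS, RT, RV, SW, TU, TV, UV, VW
  2-simplices (3): PQS, RTV, TUV

Hence C_0 ≅ Z^8, C_1 ≅ Z^12, C_2 ≅ Z^3.

Boundary ∂_1: C_1 → C_0 maps an edge to its endpoints' difference, ∂[p,q] = q − p. For instance
  ∂QS = S − Q.
As a 8×12 matrix over Z this has rank 7, with invariant factors (1,1,1,1,1,1,1).

∂_2: C_2 → C_1 sends each 2-simplex [p,q,r] to [q,r] − [p,r] + [p,q]. For instance
  ∂RTV = TV − RV + RT,
  ∂PQS = QS − PS + PQ.
This gives a 12×3 integer matrix of rank 3; reducing to Smith normal form yields diagonal entries (1,1,1).

Computing H_k = (kernel of ∂_k) / (image of ∂_{k+1}):

  H_0: rank C_0 − rank ∂_1 = 8 − 7 = 1, and the invariant factors of ∂_1 are all 1, so H_0 ≅ Z.
  H_1: rank ker ∂_1 − rank ∂_2 = (12 − 7) − 3 = 2, and the invariant factors of ∂_2 are all 1, so H_1 ≅ Z^2.
  H_2: rank ker ∂_2 − rank ∂_3 = (3 − 3) − 0 = 0, and there is no ∂_3, so H_2 ≅ 0.

As a check, the Euler characteristic is 8 − 12 + 3 = -1, which agrees with 1 − 2 + 0 = -1.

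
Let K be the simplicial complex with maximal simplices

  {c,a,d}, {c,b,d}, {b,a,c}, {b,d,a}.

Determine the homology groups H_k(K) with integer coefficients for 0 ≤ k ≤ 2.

H_0 ≅ Z,  H_1 = 0,  H_2 ≅ Z.

Order the vertices as a < b < c < d. Listing each simplex with vertices in this order, K has dimension 2 with simplices:

  0-simplices (4): a, b, c, d
  1-simplices (6): ab, ac, ad, bc, bd, cd
  2-simplices (4): abc, abd, acd, bcd

Hence C_0 ≅ Z^4, C_1 ≅ Z^6, C_2 ≅ Z^4.

∂_1: C_1 → C_0 maps an edge to its endpoints' difference, ∂[p,q] = q − p. For instance
  ∂cd = d − c.
The resulting 4×6 matrix has rank 3, and its Smith normal form has invariant factors (1,1,1).

Boundary ∂_2: C_2 → C_1 sends each 2-simplex [p,q,r] to [q,r] − [p,r] + [p,q]. For instance
  ∂abc = bc − ac + ab,
  ∂acd = cd − ad + ac.
This gives a 6×4 integer matrix of rank 3; reducing to Smith normal form yields diagonal entries (1,1,1).

Now H_k = ker ∂_k / im ∂_{k+1}, so:

  H_0: rank C_0 − rank ∂_1 = 4 − 3 = 1, and the invariant factors of ∂_1 are all 1, so H_0 ≅ Z.
  H_1: rank ker ∂_1 − rank ∂_2 = (6 − 3) − 3 = 0, and the invariant factors of ∂_2 are all 1, so H_1 ≅ 0.
  H_2: rank ker ∂_2 − rank ∂_3 = (4 − 3) − 0 = 1, and there is no ∂_3, so H_2 ≅ Z.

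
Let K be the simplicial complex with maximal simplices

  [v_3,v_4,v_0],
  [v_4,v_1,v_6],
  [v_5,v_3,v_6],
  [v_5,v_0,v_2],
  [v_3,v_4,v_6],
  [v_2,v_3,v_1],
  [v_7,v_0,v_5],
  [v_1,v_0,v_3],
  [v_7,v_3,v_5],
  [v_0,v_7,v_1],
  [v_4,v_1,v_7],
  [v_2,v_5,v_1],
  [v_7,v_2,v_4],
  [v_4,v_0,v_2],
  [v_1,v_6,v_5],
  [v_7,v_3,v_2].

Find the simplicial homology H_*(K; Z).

H_0 ≅ Z,  H_1 ≅ Z^2,  H_2 ≅ Z.

We work with the vertex ordering v_0 < v_1 < v_2 < v_3 < v_4 < v_5 < v_6 < v_7. The simplices of K, each written with vertices in increasing order, are:

  0-simplices (8): [v_0], [v_1], [v_2], [v_3], [v_4], [v_5], [v_6], [v_7]
  1-simplices (24): (24 of them)
  2-simplices (16): (16 of them)

Hence C_0 ≅ Z^8, C_1 ≅ Z^24, C_2 ≅ Z^16.

The boundary map ∂_1: C_1 → C_0 maps an edge to its endpoints' difference, ∂[p,q] = q − p.
As a 8×24 matrix over Z this has rank 7, with invariant factors (1,1,1,1,1,1,1).

Boundary ∂_2: C_2 → C_1 sends each 2-simplex [p,q,r] to [q,r] − [p,r] + [p,q]. For instance
  ∂[v_0,v_2,v_4] = [v_2,v_4] − [v_0,v_4] + [v_0,v_2],
  ∂[v_0,v_1,v_7] = [v_1,v_7] − [v_0,v_7] + [v_0,v_1].
The 24×16 boundary matrix has rank 15 and Smith normal form diag(1,1,1,1,1,1,1,1,1,1,1,1,1,1,1).

Now H_k = ker ∂_k / im ∂_{k+1}, so:

  H_0: rank C_0 − rank ∂_1 = 8 − 7 = 1, and the invariant factors of ∂_1 are all 1, so H_0 ≅ Z.
  H_1: rank ker ∂_1 − rank ∂_2 = (24 − 7) − 15 = 2, and the invariant factors of ∂_2 are all 1, so H_1 ≅ Z^2.
  H_2: rank ker ∂_2 − rank ∂_3 = (16 − 15) − 0 = 1, and there is no ∂_3, so H_2 ≅ Z.

As a check, the Euler characteristic is 8 − 24 + 16 = 0, which agrees with 1 − 2 + 1 = 0.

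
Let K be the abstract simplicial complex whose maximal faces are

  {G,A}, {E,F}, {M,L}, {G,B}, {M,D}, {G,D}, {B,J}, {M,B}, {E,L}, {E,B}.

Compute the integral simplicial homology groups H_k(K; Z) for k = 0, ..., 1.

Fix the vertex order A < B < D < E < F < G < J < L < M and write every simplex with vertices in increasing order. Then dim K = 1 and the simplices of K are:

  0-simplices (9): A, B, D, E, F, G, J, L, M
  1-simplices (10): AG, BE, BG, BJ, BM, DG, DM, EF, EL, LM

so the chain groups are C_0 ≅ Z^9, C_1 ≅ Z^10.

∂_1: C_1 → C_0 sends each edge [p,q] (with p < q) to q − p. For instance
  ∂BJ = J − B.
The resulting 9×10 matrix has rank 8, and its Smith normal form has invariant factors (1,1,1,1,1,1,1,1).

Reading off H_k = ker ∂_k / im ∂_{k+1}:

  H_0: rank C_0 − rank ∂_1 = 9 − 8 = 1, and the invariant factors of ∂_1 are all 1, so H_0 = Z.
  H_1: rank ker ∂_1 − rank ∂_2 = (10 − 8) − 0 = 2, and there is no ∂_2, so H_1 = Z^2.

As a check, the Euler characteristic is 9 − 10 = -1, which agrees with 1 − 2 = -1.

H_0 ≅ Z,  H_1 ≅ Z^2.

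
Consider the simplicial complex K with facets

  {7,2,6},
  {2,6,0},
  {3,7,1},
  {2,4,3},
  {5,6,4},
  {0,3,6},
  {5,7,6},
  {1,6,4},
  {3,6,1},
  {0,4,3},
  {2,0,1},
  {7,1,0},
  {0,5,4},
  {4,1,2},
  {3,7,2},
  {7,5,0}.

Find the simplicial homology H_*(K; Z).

Fix the vertex order 0 < 1 < 2 < 3 < 4 < 5 < 6 < 7 and write every simplex with vertices in increasing order. Then dim K = 2 and the simplices of K are:

  0-simplices (8): [0], [1], [2], [3], [4], [5], [6], [7]
  1-simplices (24): (24 of them)
  2-simplices (16): [0,1,2], [0,1,7], [0,2,6], [0,3,4], [0,3,6], [0,4,5], [0,5,7], [1,2,4], [1,3,6], [1,3,7], [1,4,6], [2,3,4], [2,3,7], [2,6,7], [4,5,6], [5,6,7]

giving chain groups C_0 ≅ Z^8, C_1 ≅ Z^24, C_2 ≅ Z^16.

∂_1: C_1 → C_0 sends each edge [p,q] (with p < q) to q − p. For instance
  ∂[2,4] = [4] − [2].
The 8×24 boundary matrix has rank 7 and Smith normal form diag(1,1,1,1,1,1,1).

The boundary map ∂_2: C_2 → C_1 acts by ∂[p,q,r] = [q,r] − [p,r] + [p,q]. For instance
  ∂[1,3,6] = [3,6] − [1,6] + [1,3],
  ∂[4,5,6] = [5,6] − [4,6] + [4,5].
As a 24×16 matrix over Z this has rank 15, with invariant factors (1,1,1,1,1,1,1,1,1,1,1,1,1,1,1).

Computing H_k = (kernel of ∂_k) / (image of ∂_{k+1}):

  H_0: rank C_0 − rank ∂_1 = 8 − 7 = 1, and the invariant factors of ∂_1 are all 1, so H_0 ≅ Z.
  H_1: rank ker ∂_1 − rank ∂_2 = (24 − 7) − 15 = 2, and the invariant factors of ∂_2 are all 1, so H_1 ≅ Z^2.
  H_2: rank ker ∂_2 − rank ∂_3 = (16 − 15) − 0 = 1, and there is no ∂_3, so H_2 ≅ Z.

As a check, the Euler characteristic is 8 − 24 + 16 = 0, which agrees with 1 − 2 + 1 = 0.
(K is a triangulation of the torus T^2.)

H_0 ≅ Z,  H_1 ≅ Z^2,  H_2 ≅ Z.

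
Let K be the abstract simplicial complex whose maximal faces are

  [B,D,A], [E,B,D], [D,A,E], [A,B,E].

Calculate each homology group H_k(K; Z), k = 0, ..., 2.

H_0 = Z,  H_1 = 0,  H_2 = Z.

We work with the vertex ordering A < B < D < E. The simplices of K, each written with vertices in increasing order, are:

  0-simplices (4): A, B, D, E
  1-simplices (6): AB, AD, AE, BD, BE, DE
  2-simplices (4): ABD, ABE, ADE, BDE

giving chain groups C_0 ≅ Z^4, C_1 ≅ Z^6, C_2 ≅ Z^4.

Boundary ∂_1: C_1 → C_0 maps an edge to its endpoints' difference, ∂[p,q] = q − p.
The resulting 4×6 matrix has rank 3, and its Smith normal form has invariant factors (1,1,1).

∂_2: C_2 → C_1 maps a triangle to the signed sum of its edges. For instance
  ∂ABD = BD − AD + AB,
  ∂ABE = BE − AE + AB.
This gives a 6×4 integer matrix of rank 3; reducing to Smith normal form yields diagonal entries (1,1,1).

Reading off H_k = ker ∂_k / im ∂_{k+1}:

  H_0: rank C_0 − rank ∂_1 = 4 − 3 = 1, and the invariant factors of ∂_1 are all 1, so H_0 ≅ Z.
  H_1: rank ker ∂_1 − rank ∂_2 = (6 − 3) − 3 = 0, and the invariant factors of ∂_2 are all 1, so H_1 ≅ 0.
  H_2: rank ker ∂_2 − rank ∂_3 = (4 − 3) − 0 = 1, and there is no ∂_3, so H_2 ≅ Z.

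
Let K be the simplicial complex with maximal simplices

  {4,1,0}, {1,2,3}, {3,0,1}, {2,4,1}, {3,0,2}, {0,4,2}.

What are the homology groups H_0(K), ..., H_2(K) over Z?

K has 5 vertices, 9 edges, 6 triangles.
rank ∂_0 = 0, rank ∂_1 = 4 ⇒ b_0 = 5 − 0 − 4 = 1; all invariant factors of ∂_1 are 1 so no torsion. So H_0 = Z.
rank ∂_1 = 4, rank ∂_2 = 5 ⇒ b_1 = 9 − 4 − 5 = 0; all invariant factors of ∂_2 are 1 so no torsion. So H_1 = 0.
rank ∂_2 = 5, rank ∂_3 = 0 ⇒ b_2 = 6 − 5 − 0 = 1. So H_2 = Z.

H_0 = Z,  H_1 = 0,  H_2 = Z.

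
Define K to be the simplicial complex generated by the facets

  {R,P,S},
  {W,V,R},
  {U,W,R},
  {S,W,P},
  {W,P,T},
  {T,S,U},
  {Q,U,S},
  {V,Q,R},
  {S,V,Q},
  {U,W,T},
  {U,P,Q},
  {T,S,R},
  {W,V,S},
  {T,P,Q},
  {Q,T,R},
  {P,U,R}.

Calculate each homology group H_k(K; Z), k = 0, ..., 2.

Order the vertices as P < Q < R < S < T < U < V < W. Listing each simplex with vertices in this order, K has dimension 2 with simplices:

  0-simplices (8): P, Q, R, S, T, U, V, W
  1-simplices (24): PQ, PR, PS, PT, PU, PW, QR, QS, QT, QU, QV, RS, RT, RU, RV, RW, ST, SU, SV, SW, TU, TW, UW, VW
  2-simplices (16): PQT, PQU, PRS, PRU, PSW, PTW, QRT, QRV, QSU, QSV, RST, RUW, RVW, STU, SVW, TUW

Hence C_0 ≅ Z^8, C_1 ≅ Z^24, C_2 ≅ Z^16.

The boundary map ∂_1: C_1 → C_0 maps an edge to its endpoints' difference, ∂[p,q] = q − p. For instance
  ∂QS = S − Q.
The 8×24 boundary matrix has rank 7 and Smith normal form diag(1,1,1,1,1,1,1).

The boundary map ∂_2: C_2 → C_1 maps a triangle to the signed sum of its edges. For instance
  ∂PRS = RS − PS + PR,
  ∂STU = TU − SU + ST.
The 24×16 boundary matrix has rank 15 and Smith normal form diag(1,1,1,1,1,1,1,1,1,1,1,1,1,1,1).

Computing H_k = (kernel of ∂_k) / (image of ∂_{k+1}):

  H_0: rank C_0 − rank ∂_1 = 8 − 7 = 1, and the invariant factors of ∂_1 are all 1, so H_0 ≅ Z.
  H_1: rank ker ∂_1 − rank ∂_2 = (24 − 7) − 15 = 2, and the invariant factors of ∂_2 are all 1, so H_1 ≅ Z^2.
  H_2: rank ker ∂_2 − rank ∂_3 = (16 − 15) − 0 = 1, and there is no ∂_3, so H_2 ≅ Z.

(K is a triangulation of the torus T^2.)

H_0 ≅ Z,  H_1 ≅ Z^2,  H_2 ≅ Z.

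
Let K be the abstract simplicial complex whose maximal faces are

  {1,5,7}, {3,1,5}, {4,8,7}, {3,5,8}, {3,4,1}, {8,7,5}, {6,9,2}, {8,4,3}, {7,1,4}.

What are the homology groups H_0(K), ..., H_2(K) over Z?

H_0 = Z^2,  H_1 = 0,  H_2 = Z.

K has 9 vertices, 15 edges, 9 triangles.
rank ∂_0 = 0, rank ∂_1 = 7 ⇒ b_0 = 9 − 0 − 7 = 2; all invariant factors of ∂_1 are 1 so no torsion. So H_0 ≅ Z^2.
rank ∂_1 = 7, rank ∂_2 = 8 ⇒ b_1 = 15 − 7 − 8 = 0; all invariant factors of ∂_2 are 1 so no torsion. So H_1 ≅ 0.
rank ∂_2 = 8, rank ∂_3 = 0 ⇒ b_2 = 9 − 8 − 0 = 1. So H_2 ≅ Z.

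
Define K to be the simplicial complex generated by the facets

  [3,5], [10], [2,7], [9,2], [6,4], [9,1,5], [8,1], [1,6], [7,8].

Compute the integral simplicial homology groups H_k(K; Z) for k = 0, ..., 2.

Take the total order 1 < 2 < 3 < 4 < 5 < 6 < 7 < 8 < 9 < 10 on the vertex set. Then K (dimension 2) consists of the simplices:

  0-simplices (10): [1], [2], [3], [4], [5], [6], [7], [8], [9], [10]
  1-simplices (10): [1,5], [1,6], [1,8], [1,9], [2,7], [2,9], [3,5], [4,6], [5,9], [7,8]
  2-simplices (1): [1,5,9]

so the chain groups are C_0 ≅ Z^10, C_1 ≅ Z^10, C_2 ≅ Z^1.

Boundary ∂_1: C_1 → C_0 is given by ∂[p,q] = [q] − [p]. For instance
  ∂[4,6] = [6] − [4].
The resulting 10×10 matrix has rank 8, and its Smith normal form has invariant factors (1,1,1,1,1,1,1,1).

The boundary map ∂_2: C_2 → C_1 maps a triangle to the signed sum of its edges. For instance
  ∂[1,5,9] = [5,9] − [1,9] + [1,5].
As a 10×1 matrix over Z this has rank 1, with invariant factors (1).

Computing H_k = (kernel of ∂_k) / (image of ∂_{k+1}):

  H_0: rank C_0 − rank ∂_1 = 10 − 8 = 2, and the invariant factors of ∂_1 are all 1, so H_0 ≅ Z^2.
  H_1: rank ker ∂_1 − rank ∂_2 = (10 − 8) − 1 = 1, and the invariant factors of ∂_2 are all 1, so H_1 ≅ Z.
  H_2: rank ker ∂_2 − rank ∂_3 = (1 − 1) − 0 = 0, and there is no ∂_3, so H_2 ≅ 0.

H_0 ≅ Z^2,  H_1 ≅ Z,  H_2 = 0.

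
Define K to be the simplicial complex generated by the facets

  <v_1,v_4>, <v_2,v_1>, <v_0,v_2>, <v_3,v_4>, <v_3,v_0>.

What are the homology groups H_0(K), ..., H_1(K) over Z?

Fix the vertex order v_0 < v_1 < v_2 < v_3 < v_4 and write every simplex with vertices in increasing order. Then dim K = 1 and the simplices of K are:

  0-simplices (5): [v_0], [v_1], [v_2], [v_3], [v_4]
  1-simplices (5): [v_0,v_2], [v_0,v_3], [v_1,v_2], [v_1,v_4], [v_3,v_4]

giving chain groups C_0 ≅ Z^5, C_1 ≅ Z^5.

Boundary ∂_1: C_1 → C_0 maps an edge to its endpoints' difference, ∂[p,q] = q − p.
The resulting 5×5 matrix has rank 4, and its Smith normal form has invariant factors (1,1,1,1).

Now H_k = ker ∂_k / im ∂_{k+1}, so:

  H_0: rank C_0 − rank ∂_1 = 5 − 4 = 1, and the invariant factors of ∂_1 are all 1, so H_0 ≅ Z.
  H_1: rank ker ∂_1 − rank ∂_2 = (5 − 4) − 0 = 1, and there is no ∂_2, so H_1 ≅ Z.

H_0 ≅ Z,  H_1 ≅ Z.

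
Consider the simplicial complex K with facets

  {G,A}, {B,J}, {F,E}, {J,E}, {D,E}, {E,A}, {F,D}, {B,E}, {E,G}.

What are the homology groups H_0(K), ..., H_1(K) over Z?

H_0 ≅ Z,  H_1 ≅ Z^3.

We work with the vertex ordering A < B < D < E < F < G < J. The simplices of K, each written with vertices in increasing order, are:

  0-simplices (7): A, B, D, E, F, G, J
  1-simplices (9): AE, AG, BE, BJ, DE, DF, EF, EG, EJ

so the chain groups are C_0 ≅ Z^7, C_1 ≅ Z^9.

∂_1: C_1 → C_0 is given by ∂[p,q] = [q] − [p]. For instance
  ∂DE = E − D.
As a 7×9 matrix over Z this has rank 6, with invariant factors (1,1,1,1,1,1).

From H_k ≅ ker(∂_k) / im(∂_{k+1}) we obtain:

  H_0: rank C_0 − rank ∂_1 = 7 − 6 = 1, and the invariant factors of ∂_1 are all 1, so H_0 ≅ Z.
  H_1: rank ker ∂_1 − rank ∂_2 = (9 − 6) − 0 = 3, and there is no ∂_2, so H_1 ≅ Z^3.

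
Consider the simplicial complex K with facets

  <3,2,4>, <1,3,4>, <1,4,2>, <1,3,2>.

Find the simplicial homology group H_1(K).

H_1 = 0.

Fix the vertex order 1 < 2 < 3 < 4 and write every simplex with vertices in increasing order. Then dim K = 2 and the simplices of K are:

  0-simplices (4): [1], [2], [3], [4]
  1-simplices (6): [1,2], [1,3], [1,4], [2,3], [2,4], [3,4]
  2-simplices (4): [1,2,3], [1,2,4], [1,3,4], [2,3,4]

so the chain groups are C_0 ≅ Z^4, C_1 ≅ Z^6, C_2 ≅ Z^4.

Boundary ∂_1: C_1 → C_0 maps an edge to its endpoints' difference, ∂[p,q] = q − p.
As a 4×6 matrix over Z this has rank 3, with invariant factors (1,1,1).

The boundary map ∂_2: C_2 → C_1 acts by ∂[p,q,r] = [q,r] − [p,r] + [p,q]. For instance
  ∂[1,2,4] = [2,4] − [1,4] + [1,2],
  ∂[1,2,3] = [2,3] − [1,3] + [1,2].
The 6×4 boundary matrix has rank 3 and Smith normal form diag(1,1,1).

Reading off H_k = ker ∂_k / im ∂_{k+1}:

  H_1: rank ker ∂_1 − rank ∂_2 = (6 − 3) − 3 = 0, and the invariant factors of ∂_2 are all 1, so H_1 = 0.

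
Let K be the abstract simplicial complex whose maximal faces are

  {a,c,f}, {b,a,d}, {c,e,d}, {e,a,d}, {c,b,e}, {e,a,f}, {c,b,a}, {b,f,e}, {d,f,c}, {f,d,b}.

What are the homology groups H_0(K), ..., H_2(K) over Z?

H_0 = Z,  H_1 = Z/2,  H_2 = 0.

Fix the vertex order a < b < c < d < e < f and write every simplex with vertices in increasing order. Then dim K = 2 and the simplices of K are:

  0-simplices (6): a, b, c, d, e, f
  1-simplices (15): ab, ac, ad, ae, af, bc, bd, be, bf, cd, ce, cf, de, df, ef
  2-simplices (10): abc, abd, acf, ade, aef, bce, bdf, bef, cde, cdf

Hence C_0 ≅ Z^6, C_1 ≅ Z^15, C_2 ≅ Z^10.

∂_1: C_1 → C_0 sends each edge [p,q] (with p < q) to q − p. For instance
  ∂ad = d − a.
As a 6×15 matrix over Z this has rank 5, with invariant factors (1,1,1,1,1).

∂_2: C_2 → C_1 sends each 2-simplex [p,q,r] to [q,r] − [p,r] + [p,q]. For instance
  ∂abd = bd − ad + ab,
  ∂bce = ce − be + bc.
This gives a 15×10 integer matrix of rank 10; reducing to Smith normal form yields diagonal entries (1,1,1,1,1,1,1,1,1,2).

From H_k ≅ ker(∂_k) / im(∂_{k+1}) we obtain:

  H_0: rank C_0 − rank ∂_1 = 6 − 5 = 1, and the invariant factors of ∂_1 are all 1, so H_0 = Z.
  H_1: rank ker ∂_1 − rank ∂_2 = (15 − 5) − 10 = 0, and ∂_2 has invariant factor 2 > 1, so H_1 = Z/2.
  H_2: rank ker ∂_2 − rank ∂_3 = (10 − 10) − 0 = 0, and there is no ∂_3, so H_2 = 0.

(K is a triangulation of the real projective plane RP^2.)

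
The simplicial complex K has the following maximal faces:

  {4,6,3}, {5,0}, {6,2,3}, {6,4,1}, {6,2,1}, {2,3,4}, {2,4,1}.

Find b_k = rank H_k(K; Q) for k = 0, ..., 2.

K has 7 vertices, 10 edges, 6 triangles.
rank ∂_0 = 0, rank ∂_1 = 5 ⇒ b_0 = 7 − 0 − 5 = 2; all invariant factors of ∂_1 are 1 so no torsion. So H_0 = Z^2.
rank ∂_1 = 5, rank ∂_2 = 5 ⇒ b_1 = 10 − 5 − 5 = 0; all invariant factors of ∂_2 are 1 so no torsion. So H_1 = 0.
rank ∂_2 = 5, rank ∂_3 = 0 ⇒ b_2 = 6 − 5 − 0 = 1. So H_2 = Z.

b_0 = 2, b_1 = 0, b_2 = 1.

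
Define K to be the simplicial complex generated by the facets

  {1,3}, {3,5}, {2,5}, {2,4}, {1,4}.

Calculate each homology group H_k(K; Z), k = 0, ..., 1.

Fix the vertex order 1 < 2 < 3 < 4 < 5 and write every simplex with vertices in increasing order. Then dim K = 1 and the simplices of K are:

  0-simplices (5): [1], [2], [3], [4], [5]
  1-simplices (5): [1,3], [1,4], [2,4], [2,5], [3,5]

so the chain groups are C_0 ≅ Z^5, C_1 ≅ Z^5.

Boundary ∂_1: C_1 → C_0 is given by ∂[p,q] = [q] − [p].
This gives a 5×5 integer matrix of rank 4; reducing to Smith normal form yields diagonal entries (1,1,1,1).

From H_k ≅ ker(∂_k) / im(∂_{k+1}) we obtain:

  H_0: rank C_0 − rank ∂_1 = 5 − 4 = 1, and the invariant factors of ∂_1 are all 1, so H_0 ≅ Z.
  H_1: rank ker ∂_1 − rank ∂_2 = (5 − 4) − 0 = 1, and there is no ∂_2, so H_1 ≅ Z.

H_0 ≅ Z,  H_1 ≅ Z.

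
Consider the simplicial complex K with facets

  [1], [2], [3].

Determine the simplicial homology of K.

K has 3 vertices.
rank ∂_0 = 0, rank ∂_1 = 0 ⇒ b_0 = 3 − 0 − 0 = 3. So H_0 ≅ Z^3.

H_0 = Z^3.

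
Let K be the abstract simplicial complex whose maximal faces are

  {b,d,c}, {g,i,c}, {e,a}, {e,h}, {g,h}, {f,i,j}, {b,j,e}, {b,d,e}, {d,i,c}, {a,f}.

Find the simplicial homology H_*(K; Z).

Order the vertices as a < b < c < d < e < f < g < h < i < j. Listing each simplex with vertices in this order, K has dimension 2 with simplices:

  0-simplices (10): a, b, c, d, e, f, g, h, i, j
  1-simplices (18): ae, af, bc, bd, be, bj, cd, cg, ci, de, di, eh, ej, fi, fj, gh, gi, ij
  2-simplices (6): bcd, bde, bej, cdi, cgi, fij

Hence C_0 ≅ Z^10, C_1 ≅ Z^18, C_2 ≅ Z^6.

Boundary ∂_1: C_1 → C_0 is given by ∂[p,q] = [q] − [p].
The resulting 10×18 matrix has rank 9, and its Smith normal form has invariant factors (1,1,1,1,1,1,1,1,1).

∂_2: C_2 → C_1 maps a triangle to the signed sum of its edges. For instance
  ∂fij = ij − fj + fi,
  ∂cgi = gi − ci + cg.
The resulting 18×6 matrix has rank 6, and its Smith normal form has invariant factors (1,1,1,1,1,1).

From H_k ≅ ker(∂_k) / im(∂_{k+1}) we obtain:

  H_0: rank C_0 − rank ∂_1 = 10 − 9 = 1, and the invariant factors of ∂_1 are all 1, so H_0 = Z.
  H_1: rank ker ∂_1 − rank ∂_2 = (18 − 9) − 6 = 3, and the invariant factors of ∂_2 are all 1, so H_1 = Z^3.
  H_2: rank ker ∂_2 − rank ∂_3 = (6 − 6) − 0 = 0, and there is no ∂_3, so H_2 = 0.

H_0 = Z,  H_1 = Z^3,  H_2 = 0.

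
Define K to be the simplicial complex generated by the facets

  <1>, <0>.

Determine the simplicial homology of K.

We work with the vertex ordering 0 < 1. The simplices of K, each written with vertices in increasing order, are:

  0-simplices (2): [0], [1]

giving chain groups C_0 ≅ Z^2.

Now H_k = ker ∂_k / im ∂_{k+1}, so:

  H_0: rank C_0 − rank ∂_1 = 2 − 0 = 2, and there is no ∂_1, so H_0 ≅ Z^2.

(K is a triangulation of a set of 2 points.)

H_0 ≅ Z^2.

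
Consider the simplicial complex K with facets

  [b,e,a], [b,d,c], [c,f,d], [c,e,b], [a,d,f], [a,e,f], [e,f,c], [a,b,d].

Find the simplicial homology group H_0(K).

H_0 ≅ Z.

Take the total order a < b < c < d < e < f on the vertex set. Then K (dimension 2) consists of the simplices:

  0-simplices (6): a, b, c, d, e, f
  1-simplices (12): ab, ad, ae, af, bc, bd, be, cd, ce, cf, df, ef
  2-simplices (8): abd, abe, adf, aef, bcd, bce, cdf, cef

so the chain groups are C_0 ≅ Z^6, C_1 ≅ Z^12, C_2 ≅ Z^8.

Boundary ∂_1: C_1 → C_0 maps an edge to its endpoints' difference, ∂[p,q] = q − p. For instance
  ∂ae = e − a.
The 6×12 boundary matrix has rank 5 and Smith normal form diag(1,1,1,1,1).

The boundary map ∂_2: C_2 → C_1 maps a triangle to the signed sum of its edges. For instance
  ∂adf = df − af + ad,
  ∂abd = bd − ad + ab.
This gives a 12×8 integer matrix of rank 7; reducing to Smith normal form yields diagonal entries (1,1,1,1,1,1,1).

Computing H_k = (kernel of ∂_k) / (image of ∂_{k+1}):

  H_0: rank C_0 − rank ∂_1 = 6 − 5 = 1, and the invariant factors of ∂_1 are all 1, so H_0 ≅ Z.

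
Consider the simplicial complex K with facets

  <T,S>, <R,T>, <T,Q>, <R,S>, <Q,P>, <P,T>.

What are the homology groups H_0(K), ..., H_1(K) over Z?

H_0 = Z,  H_1 = Z^2.

Fix the vertex order P < Q < R < S < T and write every simplex with vertices in increasing order. Then dim K = 1 and the simplices of K are:

  0-simplices (5): P, Q, R, S, T
  1-simplices (6): PQ, PT, QT, RS, RT, ST

giving chain groups C_0 ≅ Z^5, C_1 ≅ Z^6.

Boundary ∂_1: C_1 → C_0 maps an edge to its endpoints' difference, ∂[p,q] = q − p. For instance
  ∂ST = T − S.
The resulting 5×6 matrix has rank 4, and its Smith normal form has invariant factors (1,1,1,1).

From H_k ≅ ker(∂_k) / im(∂_{k+1}) we obtain:

  H_0: rank C_0 − rank ∂_1 = 5 − 4 = 1, and the invariant factors of ∂_1 are all 1, so H_0 ≅ Z.
  H_1: rank ker ∂_1 − rank ∂_2 = (6 − 4) − 0 = 2, and there is no ∂_2, so H_1 ≅ Z^2.

As a check, the Euler characteristic is 5 − 6 = -1, which agrees with 1 − 2 = -1.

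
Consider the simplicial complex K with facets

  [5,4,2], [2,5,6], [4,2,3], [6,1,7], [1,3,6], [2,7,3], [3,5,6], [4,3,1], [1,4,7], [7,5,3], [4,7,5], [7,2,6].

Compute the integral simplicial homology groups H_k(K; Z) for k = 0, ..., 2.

H_0 ≅ Z,  H_1 ≅ Z/2,  H_2 = 0.

We work with the vertex ordering 1 < 2 < 3 < 4 < 5 < 6 < 7. The simplices of K, each written with vertices in increasing order, are:

  0-simplices (7): [1], [2], [3], [4], [5], [6], [7]
  1-simplices (18): [1,3], [1,4], [1,6], [1,7], [2,3], [2,4], [2,5], [2,6], [2,7], [3,4], [3,5], [3,6], [3,7], [4,5], [4,7], [5,6], [5,7], [6,7]
  2-simplices (12): [1,3,4], [1,3,6], [1,4,7], [1,6,7], [2,3,4], [2,3,7], [2,4,5], [2,5,6], [2,6,7], [3,5,6], [3,5,7], [4,5,7]

giving chain groups C_0 ≅ Z^7, C_1 ≅ Z^18, C_2 ≅ Z^12.

∂_1: C_1 → C_0 sends each edge [p,q] (with p < q) to q − p. For instance
  ∂[1,6] = [6] − [1].
The resulting 7×18 matrix has rank 6, and its Smith normal form has invariant factors (1,1,1,1,1,1).

∂_2: C_2 → C_1 sends each 2-simplex [p,q,r] to [q,r] − [p,r] + [p,q]. For instance
  ∂[2,3,7] = [3,7] − [2,7] + [2,3],
  ∂[2,5,6] = [5,6] − [2,6] + [2,5].
The resulting 18×12 matrix has rank 12, and its Smith normal form has invariant factors (1,1,1,1,1,1,1,1,1,1,1,2).

Now H_k = ker ∂_k / im ∂_{k+1}, so:

  H_0: rank C_0 − rank ∂_1 = 7 − 6 = 1, and the invariant factors of ∂_1 are all 1, so H_0 ≅ Z.
  H_1: rank ker ∂_1 − rank ∂_2 = (18 − 6) − 12 = 0, and ∂_2 has invariant factor 2 > 1, so H_1 ≅ Z/2.
  H_2: rank ker ∂_2 − rank ∂_3 = (12 − 12) − 0 = 0, and there is no ∂_3, so H_2 ≅ 0.

(K is a triangulation of the real projective plane RP^2.)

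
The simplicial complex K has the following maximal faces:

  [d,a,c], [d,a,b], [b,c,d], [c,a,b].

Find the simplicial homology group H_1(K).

H_1 = 0.

Order the vertices as a < b < c < d. Listing each simplex with vertices in this order, K has dimension 2 with simplices:

  0-simplices (4): a, b, c, d
  1-simplices (6): ab, ac, ad, bc, bd, cd
  2-simplices (4): abc, abd, acd, bcd

giving chain groups C_0 ≅ Z^4, C_1 ≅ Z^6, C_2 ≅ Z^4.

The boundary map ∂_1: C_1 → C_0 sends each edge [p,q] (with p < q) to q − p. For instance
  ∂bc = c − b.
This gives a 4×6 integer matrix of rank 3; reducing to Smith normal form yields diagonal entries (1,1,1).

The boundary map ∂_2: C_2 → C_1 acts by ∂[p,q,r] = [q,r] − [p,r] + [p,q]. For instance
  ∂abc = bc − ac + ab,
  ∂abd = bd − ad + ab.
This gives a 6×4 integer matrix of rank 3; reducing to Smith normal form yields diagonal entries (1,1,1).

From H_k ≅ ker(∂_k) / im(∂_{k+1}) we obtain:

  H_1: rank ker ∂_1 − rank ∂_2 = (6 − 3) − 3 = 0, and the invariant factors of ∂_2 are all 1, so H_1 ≅ 0.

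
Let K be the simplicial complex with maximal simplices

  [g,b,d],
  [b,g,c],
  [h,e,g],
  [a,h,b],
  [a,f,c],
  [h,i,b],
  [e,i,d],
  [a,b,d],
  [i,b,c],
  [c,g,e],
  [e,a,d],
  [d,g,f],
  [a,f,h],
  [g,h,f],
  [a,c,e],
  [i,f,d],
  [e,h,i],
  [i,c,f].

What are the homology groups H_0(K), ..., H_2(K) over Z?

H_0 ≅ Z,  H_1 ≅ Z^2,  H_2 ≅ Z.

Take the total order a < b < c < d < e < f < g < h < i on the vertex set. Then K (dimension 2) consists of the simplices:

  0-simplices (9): a, b, c, d, e, f, g, h, i
  1-simplices (27): ab, ac, ad, ae, af, ah, bc, bd, bg, bh, bi, ce, cf, cg, ci, de, df, dg, di, eg, eh, ei, fg, fh, fi, gh, hi
  2-simplices (18): abd, abh, ace, acf, ade, afh, bcg, bci, bdg, bhi, ceg, cfi, dei, dfg, dfi, egh, ehi, fgh

Hence C_0 ≅ Z^9, C_1 ≅ Z^27, C_2 ≅ Z^18.

Boundary ∂_1: C_1 → C_0 sends each edge [p,q] (with p < q) to q − p.
The resulting 9×27 matrix has rank 8, and its Smith normal form has invariant factors (1,1,1,1,1,1,1,1).

∂_2: C_2 → C_1 maps a triangle to the signed sum of its edges. For instance
  ∂acf = cf − af + ac,
  ∂ace = ce − ae + ac.
The 27×18 boundary matrix has rank 17 and Smith normal form diag(1,1,1,1,1,1,1,1,1,1,1,1,1,1,1,1,1).

Computing H_k = (kernel of ∂_k) / (image of ∂_{k+1}):

  H_0: rank C_0 − rank ∂_1 = 9 − 8 = 1, and the invariant factors of ∂_1 are all 1, so H_0 ≅ Z.
  H_1: rank ker ∂_1 − rank ∂_2 = (27 − 8) − 17 = 2, and the invariant factors of ∂_2 are all 1, so H_1 ≅ Z^2.
  H_2: rank ker ∂_2 − rank ∂_3 = (18 − 17) − 0 = 1, and there is no ∂_3, so H_2 ≅ Z.

As a check, the Euler characteristic is 9 − 27 + 18 = 0, which agrees with 1 − 2 + 1 = 0.
(K is a triangulation of the torus T^2.)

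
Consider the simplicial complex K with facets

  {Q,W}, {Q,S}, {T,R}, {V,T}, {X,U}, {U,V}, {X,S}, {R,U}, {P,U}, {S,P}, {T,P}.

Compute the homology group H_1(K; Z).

H_1 = Z^3.

Take the total order P < Q < R < S < T < U < V < W < X on the vertex set. Then K (dimension 1) consists of the simplices:

  0-simplices (9): P, Q, R, S, T, U, V, W, X
  1-simplices (11): PS, PT, PU, QS, QW, RT, RU, SX, TV, UV, UX

Hence C_0 ≅ Z^9, C_1 ≅ Z^11.

The boundary map ∂_1: C_1 → C_0 maps an edge to its endpoints' difference, ∂[p,q] = q − p.
This gives a 9×11 integer matrix of rank 8; reducing to Smith normal form yields diagonal entries (1,1,1,1,1,1,1,1).

Computing H_k = (kernel of ∂_k) / (image of ∂_{k+1}):

  H_1: rank ker ∂_1 − rank ∂_2 = (11 − 8) − 0 = 3, and there is no ∂_2, so H_1 ≅ Z^3.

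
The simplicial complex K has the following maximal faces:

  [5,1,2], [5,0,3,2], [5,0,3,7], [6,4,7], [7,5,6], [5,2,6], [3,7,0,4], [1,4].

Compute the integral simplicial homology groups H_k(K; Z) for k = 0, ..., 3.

H_0 ≅ Z,  H_1 ≅ Z,  H_2 = 0,  H_3 = 0.

Fix the vertex order 0 < 1 < 2 < 3 < 4 < 5 < 6 < 7 and write every simplex with vertices in increasing order. Then dim K = 3 and the simplices of K are:

  0-simplices (8): [0], [1], [2], [3], [4], [5], [6], [7]
  1-simplices (19): [0,2], [0,3], [0,4], [0,5], [0,7], [1,2], [1,4], [1,5], [2,3], [2,5], [2,6], [3,4], [3,5], [3,7], [4,6], [4,7], [5,6], [5,7], [6,7]
  2-simplices (14): [0,2,3], [0,2,5], [0,3,4], [0,3,5], [0,3,7], [0,4,7], [0,5,7], [1,2,5], [2,3,5], [2,5,6], [3,4,7], [3,5,7], [4,6,7], [5,6,7]
  3-simplices (3): [0,2,3,5], [0,3,4,7], [0,3,5,7]

Hence C_0 ≅ Z^8, C_1 ≅ Z^19, C_2 ≅ Z^14, C_3 ≅ Z^3.

The boundary map ∂_1: C_1 → C_0 is given by ∂[p,q] = [q] − [p].
As a 8×19 matrix over Z this has rank 7, with invariant factors (1,1,1,1,1,1,1).

Boundary ∂_2: C_2 → C_1 maps a triangle to the signed sum of its edges. For instance
  ∂[3,5,7] = [5,7] − [3,7] + [3,5],
  ∂[0,2,3] = [2,3] − [0,3] + [0,2].
The 19×14 boundary matrix has rank 11 and Smith normal form diag(1,1,1,1,1,1,1,1,1,1,1).

Boundary ∂_3: C_3 → C_2 sends each 3-simplex σ to the alternating sum Σ_i (−1)^i (σ with its i-th vertex removed). For instance
  ∂[0,3,5,7] = [3,5,7] − [0,5,7] + [0,3,7] − [0,3,5],
  ∂[0,3,4,7] = [3,4,7] − [0,4,7] + [0,3,7] − [0,3,4].
This gives a 14×3 integer matrix of rank 3; reducing to Smith normal form yields diagonal entries (1,1,1).

Now H_k = ker ∂_k / im ∂_{k+1}, so:

  H_0: rank C_0 − rank ∂_1 = 8 − 7 = 1, and the invariant factors of ∂_1 are all 1, so H_0 ≅ Z.
  H_1: rank ker ∂_1 − rank ∂_2 = (19 − 7) − 11 = 1, and the invariant factors of ∂_2 are all 1, so H_1 ≅ Z.
  H_2: rank ker ∂_2 − rank ∂_3 = (14 − 11) − 3 = 0, and the invariant factors of ∂_3 are all 1, so H_2 ≅ 0.
  H_3: rank ker ∂_3 − rank ∂_4 = (3 − 3) − 0 = 0, and there is no ∂_4, so H_3 ≅ 0.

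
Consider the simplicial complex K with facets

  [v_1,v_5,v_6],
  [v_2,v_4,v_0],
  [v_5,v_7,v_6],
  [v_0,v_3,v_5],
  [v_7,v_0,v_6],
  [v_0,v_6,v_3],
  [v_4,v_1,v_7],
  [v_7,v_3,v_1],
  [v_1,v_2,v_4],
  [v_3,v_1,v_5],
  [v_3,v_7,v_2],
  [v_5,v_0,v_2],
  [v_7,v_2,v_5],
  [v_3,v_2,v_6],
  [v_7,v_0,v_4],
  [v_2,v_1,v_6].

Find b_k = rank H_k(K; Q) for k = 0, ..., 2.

Order the vertices as v_0 < v_1 < v_2 < v_3 < v_4 < v_5 < v_6 < v_7. Listing each simplex with vertices in this order, K has dimension 2 with simplices:

  0-simplices (8): [v_0], [v_1], [v_2], [v_3], [v_4], [v_5], [v_6], [v_7]
  1-simplices (24): (24 of them)
  2-simplices (16): (16 of them)

giving chain groups C_0 ≅ Z^8, C_1 ≅ Z^24, C_2 ≅ Z^16.

∂_1: C_1 → C_0 maps an edge to its endpoints' difference, ∂[p,q] = q − p. For instance
  ∂[v_2,v_3] = [v_3] − [v_2].
The 8×24 boundary matrix has rank 7 and Smith normal form diag(1,1,1,1,1,1,1).

The boundary map ∂_2: C_2 → C_1 sends each 2-simplex [p,q,r] to [q,r] − [p,r] + [p,q]. For instance
  ∂[v_2,v_5,v_7] = [v_5,v_7] − [v_2,v_7] + [v_2,v_5],
  ∂[v_2,v_3,v_7] = [v_3,v_7] − [v_2,v_7] + [v_2,v_3].
This gives a 24×16 integer matrix of rank 15; reducing to Smith normal form yields diagonal entries (1,1,1,1,1,1,1,1,1,1,1,1,1,1,1).

From H_k ≅ ker(∂_k) / im(∂_{k+1}) we obtain:

  H_0: rank C_0 − rank ∂_1 = 8 − 7 = 1, and the invariant factors of ∂_1 are all 1, so H_0 ≅ Z.
  H_1: rank ker ∂_1 − rank ∂_2 = (24 − 7) − 15 = 2, and the invariant factors of ∂_2 are all 1, so H_1 ≅ Z^2.
  H_2: rank ker ∂_2 − rank ∂_3 = (16 − 15) − 0 = 1, and there is no ∂_3, so H_2 ≅ Z.

Hence the Betti numbers are b_0 = 1, b_1 = 2, b_2 = 1.

b_0 = 1, b_1 = 2, b_2 = 1.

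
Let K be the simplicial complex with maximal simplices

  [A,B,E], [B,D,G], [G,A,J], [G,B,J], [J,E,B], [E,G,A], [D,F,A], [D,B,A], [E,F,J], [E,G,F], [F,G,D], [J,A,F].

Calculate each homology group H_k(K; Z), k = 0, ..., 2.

H_0 = Z,  H_1 = Z_2,  H_2 = 0.

K has 7 vertices, 18 edges, 12 triangles.
rank ∂_0 = 0, rank ∂_1 = 6 ⇒ b_0 = 7 − 0 − 6 = 1; all invariant factors of ∂_1 are 1 so no torsion. So H_0 ≅ Z.
rank ∂_1 = 6, rank ∂_2 = 12 ⇒ b_1 = 18 − 6 − 12 = 0; ∂_2 has invariant factor(s) [2] giving torsion. So H_1 ≅ Z_2.
rank ∂_2 = 12, rank ∂_3 = 0 ⇒ b_2 = 12 − 12 − 0 = 0. So H_2 ≅ 0.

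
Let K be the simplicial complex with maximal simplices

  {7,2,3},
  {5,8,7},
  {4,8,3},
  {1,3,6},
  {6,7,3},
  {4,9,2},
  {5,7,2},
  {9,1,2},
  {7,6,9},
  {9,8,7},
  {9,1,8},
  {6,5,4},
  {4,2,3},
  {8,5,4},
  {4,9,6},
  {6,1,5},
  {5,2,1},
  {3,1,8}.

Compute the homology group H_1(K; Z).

Order the vertices as 1 < 2 < 3 < 4 < 5 < 6 < 7 < 8 < 9. Listing each simplex with vertices in this order, K has dimension 2 with simplices:

  0-simplices (9): [1], [2], [3], [4], [5], [6], [7], [8], [9]
  1-simplices (27): (27 of them)
  2-simplices (18): [1,2,5], [1,2,9], [1,3,6], [1,3,8], [1,5,6], [1,8,9], [2,3,4], [2,3,7], [2,4,9], [2,5,7], [3,4,8], [3,6,7], [4,5,6], [4,5,8], [4,6,9], [5,7,8], [6,7,9], [7,8,9]

so the chain groups are C_0 ≅ Z^9, C_1 ≅ Z^27, C_2 ≅ Z^18.

The boundary map ∂_1: C_1 → C_0 sends each edge [p,q] (with p < q) to q − p. For instance
  ∂[6,9] = [9] − [6].
The 9×27 boundary matrix has rank 8 and Smith normal form diag(1,1,1,1,1,1,1,1).

Boundary ∂_2: C_2 → C_1 maps a triangle to the signed sum of its edges. For instance
  ∂[3,6,7] = [6,7] − [3,7] + [3,6],
  ∂[1,5,6] = [5,6] − [1,6] + [1,5].
The resulting 27×18 matrix has rank 17, and its Smith normal form has invariant factors (1,1,1,1,1,1,1,1,1,1,1,1,1,1,1,1,1).

Computing H_k = (kernel of ∂_k) / (image of ∂_{k+1}):

  H_1: rank ker ∂_1 − rank ∂_2 = (27 − 8) − 17 = 2, and the invariant factors of ∂_2 are all 1, so H_1 = Z^2.

H_1 = Z^2.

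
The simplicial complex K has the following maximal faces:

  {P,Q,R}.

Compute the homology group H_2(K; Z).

Order the vertices as P < Q < R. Listing each simplex with vertices in this order, K has dimension 2 with simplices:

  0-simplices (3): P, Q, R
  1-simplices (3): PQ, PR, QR
  2-simplices (1): PQR

giving chain groups C_0 ≅ Z^3, C_1 ≅ Z^3, C_2 ≅ Z^1.

The boundary map ∂_1: C_1 → C_0 maps an edge to its endpoints' difference, ∂[p,q] = q − p. For instance
  ∂QR = R − Q.
As a 3×3 matrix over Z this has rank 2, with invariant factors (1,1).

Boundary ∂_2: C_2 → C_1 sends each 2-simplex [p,q,r] to [q,r] − [p,r] + [p,q]. For instance
  ∂PQR = QR − PR + PQ.
The resulting 3×1 matrix has rank 1, and its Smith normal form has invariant factors (1).

Reading off H_k = ker ∂_k / im ∂_{k+1}:

  H_2: rank ker ∂_2 − rank ∂_3 = (1 − 1) − 0 = 0, and there is no ∂_3, so H_2 ≅ 0.

(K is a triangulation of the 2-simplex.)

H_2 ≅ 0.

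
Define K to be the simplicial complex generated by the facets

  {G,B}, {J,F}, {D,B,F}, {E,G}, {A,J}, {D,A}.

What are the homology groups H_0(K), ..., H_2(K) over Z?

K has 7 vertices, 8 edges, 1 triangle.
rank ∂_0 = 0, rank ∂_1 = 6 ⇒ b_0 = 7 − 0 − 6 = 1; all invariant factors of ∂_1 are 1 so no torsion. So H_0 = Z.
rank ∂_1 = 6, rank ∂_2 = 1 ⇒ b_1 = 8 − 6 − 1 = 1; all invariant factors of ∂_2 are 1 so no torsion. So H_1 = Z.
rank ∂_2 = 1, rank ∂_3 = 0 ⇒ b_2 = 1 − 1 − 0 = 0. So H_2 = 0.

H_0 ≅ Z,  H_1 ≅ Z,  H_2 = 0.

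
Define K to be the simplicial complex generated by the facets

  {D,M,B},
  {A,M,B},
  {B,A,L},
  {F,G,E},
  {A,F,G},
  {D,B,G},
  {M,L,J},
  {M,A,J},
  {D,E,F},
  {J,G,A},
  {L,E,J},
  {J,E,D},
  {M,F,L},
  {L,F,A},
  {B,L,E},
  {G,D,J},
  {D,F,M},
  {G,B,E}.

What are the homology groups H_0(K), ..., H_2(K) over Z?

Fix the vertex order A < B < D < E < F < G < J < L < M and write every simplex with vertices in increasing order. Then dim K = 2 and the simplices of K are:

  0-simplices (9): A, B, D, E, F, G, J, L, M
  1-simplices (27): AB, AF, AG, AJ, AL, AM, BD, BE, BG, BL, BM, DE, DF, DG, DJ, DM, EF, EG, EJ, EL, FG, FL, FM, GJ, JL, JM, LM
  2-simplices (18): ABL, ABM, AFG, AFL, AGJ, AJM, BDG, BDM, BEG, BEL, DEF, DEJ, DFM, DGJ, EFG, EJL, FLM, JLM

so the chain groups are C_0 ≅ Z^9, C_1 ≅ Z^27, C_2 ≅ Z^18.

The boundary map ∂_1: C_1 → C_0 sends each edge [p,q] (with p < q) to q − p.
As a 9×27 matrix over Z this has rank 8, with invariant factors (1,1,1,1,1,1,1,1).

The boundary map ∂_2: C_2 → C_1 maps a triangle to the signed sum of its edges. For instance
  ∂AFG = FG − AG + AF,
  ∂AGJ = GJ − AJ + AG.
The resulting 27×18 matrix has rank 18, and its Smith normal form has invariant factors (1,1,1,1,1,1,1,1,1,1,1,1,1,1,1,1,1,2).

From H_k ≅ ker(∂_k) / im(∂_{k+1}) we obtain:

  H_0: rank C_0 − rank ∂_1 = 9 − 8 = 1, and the invariant factors of ∂_1 are all 1, so H_0 ≅ Z.
  H_1: rank ker ∂_1 − rank ∂_2 = (27 − 8) − 18 = 1, and ∂_2 has invariant factor 2 > 1, so H_1 ≅ Z ⊕ Z/2Z.
  H_2: rank ker ∂_2 − rank ∂_3 = (18 − 18) − 0 = 0, and there is no ∂_3, so H_2 ≅ 0.

(K is a triangulation of the Klein bottle.)

H_0 = Z,  H_1 = Z ⊕ Z/2Z,  H_2 = 0.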